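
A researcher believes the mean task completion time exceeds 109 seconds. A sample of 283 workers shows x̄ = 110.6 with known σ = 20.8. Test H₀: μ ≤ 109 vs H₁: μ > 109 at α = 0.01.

z = 1.294. Critical value: 2.33. Fail to reject H₀.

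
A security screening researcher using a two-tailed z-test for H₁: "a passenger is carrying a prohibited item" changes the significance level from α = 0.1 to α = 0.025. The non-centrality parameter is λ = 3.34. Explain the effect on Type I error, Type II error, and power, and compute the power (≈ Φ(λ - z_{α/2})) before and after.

Decreasing α from 0.1 to 0.025:
• Type I error rate decreases (α is the Type I rate by definition).
• Critical value moves from z_{α/2} = 1.645 to 2.241, so power = Φ(λ - z_{α/2}) goes from Φ(3.34 - 1.645) = 0.955 to Φ(3.34 - 2.241) = 0.864.
• Type II error rate β = 1 - power therefore increases (0.045 → 0.136).
Appropriate when false positives are costly — here, detaining an innocent passenger — delay and inconvenience.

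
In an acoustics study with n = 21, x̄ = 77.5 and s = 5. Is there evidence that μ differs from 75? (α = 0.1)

t = (x̄ - μ₀)/(s/√n) = (77.5 - 75)/(5/√21) = 2.291. df = 20, critical t = ±1.725. Reject H₀.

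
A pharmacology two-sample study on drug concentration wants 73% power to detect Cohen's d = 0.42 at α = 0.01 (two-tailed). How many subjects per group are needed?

z_{α/2} = 2.576, z_β = Φ⁻¹(0.73) = 0.613. For small effect (d = 0.42): n per group = 2(z_{α/2} + z_β)²/d² = 2(2.576 + 0.613)²/0.42² = 115.3 → 116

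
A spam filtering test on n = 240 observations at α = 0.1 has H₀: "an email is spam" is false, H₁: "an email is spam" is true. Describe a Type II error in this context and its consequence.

Type II error: failing to reject H₀ when it is false — concluding that an email is spam is not supported when in fact it is. Consequence: a spam email lands in the inbox.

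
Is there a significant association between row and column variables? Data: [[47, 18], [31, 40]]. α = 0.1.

χ² = 11.384. df = 1, critical = 2.706. Reject H₀. Variables are dependent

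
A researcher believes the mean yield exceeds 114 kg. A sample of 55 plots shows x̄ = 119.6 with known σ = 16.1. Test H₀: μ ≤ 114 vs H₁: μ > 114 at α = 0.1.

z = 2.58. Critical value: 1.28. Reject H₀.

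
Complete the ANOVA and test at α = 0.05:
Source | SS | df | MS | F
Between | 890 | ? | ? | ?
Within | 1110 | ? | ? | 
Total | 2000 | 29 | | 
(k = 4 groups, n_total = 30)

df_between = 3, df_within = 26. MS_between = 296.67, MS_within = 42.69. F = 6.949, F_crit ≈ 2.975. Reject H₀.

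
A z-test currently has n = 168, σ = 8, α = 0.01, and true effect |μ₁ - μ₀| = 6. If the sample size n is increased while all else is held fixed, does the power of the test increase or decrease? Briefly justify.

Power increases: a larger n shrinks the standard error σ/√n, moving the sampling distribution under H₁ further from the critical value.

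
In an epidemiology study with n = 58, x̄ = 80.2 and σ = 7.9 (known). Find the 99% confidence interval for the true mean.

CI = x̄ ± z*(σ/√n) = 80.2 ± 2.576(7.9/√58) = 80.2 ± 2.67 = (77.53, 82.87)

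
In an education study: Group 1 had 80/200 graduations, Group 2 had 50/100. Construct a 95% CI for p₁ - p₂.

p̂₁ = 0.4, p̂₂ = 0.5. Difference = -0.1. CI = (-0.219, 0.019)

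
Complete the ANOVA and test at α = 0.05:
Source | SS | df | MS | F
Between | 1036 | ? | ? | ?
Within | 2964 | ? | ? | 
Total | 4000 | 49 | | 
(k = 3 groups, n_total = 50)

df_between = 2, df_within = 47. MS_between = 518.0, MS_within = 63.06. F = 8.214, F_crit ≈ 3.195. Reject H₀.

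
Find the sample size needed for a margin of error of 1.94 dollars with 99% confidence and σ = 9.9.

n = (z*σ/E)² = (2.576×9.9/1.94)² = 172.8 → n = 173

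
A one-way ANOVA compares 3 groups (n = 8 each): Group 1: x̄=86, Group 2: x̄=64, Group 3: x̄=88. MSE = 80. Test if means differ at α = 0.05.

Grand mean = 79.33. SS_between = 2837.33, MS_between = 1418.67. F = 17.733, F_crit ≈ 3.467. Reject H₀.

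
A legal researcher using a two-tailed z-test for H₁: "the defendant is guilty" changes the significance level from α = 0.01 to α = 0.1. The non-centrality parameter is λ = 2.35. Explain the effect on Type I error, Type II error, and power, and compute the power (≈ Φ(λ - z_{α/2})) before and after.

Increasing α from 0.01 to 0.1:
• Type I error rate increases (α is the Type I rate by definition).
• Critical value moves from z_{α/2} = 2.576 to 1.645, so power = Φ(λ - z_{α/2}) goes from Φ(2.35 - 2.576) = 0.411 to Φ(2.35 - 1.645) = 0.76.
• Type II error rate β = 1 - power therefore decreases (0.589 → 0.24).
Appropriate when false negatives are costly — here, acquitting a guilty person.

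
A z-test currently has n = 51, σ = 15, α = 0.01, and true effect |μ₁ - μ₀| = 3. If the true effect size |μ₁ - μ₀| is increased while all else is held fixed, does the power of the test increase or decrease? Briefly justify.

Power increases: a larger true effect increases the non-centrality λ = |μ₁ - μ₀|/(σ/√n).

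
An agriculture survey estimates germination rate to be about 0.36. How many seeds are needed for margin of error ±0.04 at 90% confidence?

n = z²p(1-p)/E² = 1.645²×0.36×0.64/0.04² = 389.7 → n = 390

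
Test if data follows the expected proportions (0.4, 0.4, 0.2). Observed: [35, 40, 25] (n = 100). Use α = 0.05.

Expected: [40.0, 40.0, 20.0]. χ² = 1.875. df = 2, critical = 5.991. Fail to reject H₀.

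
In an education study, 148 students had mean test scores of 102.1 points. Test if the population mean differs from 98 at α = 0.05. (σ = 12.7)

z = (x̄ - μ₀)/(σ/√n) = (102.1 - 98)/(12.7/√148) = 3.927. Critical value: ±1.96. Since |3.927| > 1.96, Reject H₀.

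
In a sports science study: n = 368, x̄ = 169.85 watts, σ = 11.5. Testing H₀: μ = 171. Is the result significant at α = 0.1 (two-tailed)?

z = (169.85 - 171)/(11.5/√368) = -1.918. Since |z| > 1.645, significant at α = 0.1.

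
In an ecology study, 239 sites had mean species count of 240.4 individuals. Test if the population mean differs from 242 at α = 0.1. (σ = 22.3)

z = (x̄ - μ₀)/(σ/√n) = (240.4 - 242)/(22.3/√239) = -1.109. Critical value: ±1.645. Since |-1.109| ≤ 1.645, Fail to reject H₀.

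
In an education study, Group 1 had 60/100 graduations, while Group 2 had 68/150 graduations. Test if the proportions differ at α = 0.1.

p̂₁ = 0.6, p̂₂ = 0.453, pooled p̂ = 0.512. z = 2.273. Critical: ±1.645. Reject H₀.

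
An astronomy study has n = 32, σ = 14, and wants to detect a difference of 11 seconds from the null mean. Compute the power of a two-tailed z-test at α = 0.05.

SE = σ/√n = 14/√32 = 2.475. Non-centrality λ = d/SE = 11/2.475 = 4.445. Power ≈ Φ(λ - z_{α/2}) = Φ(4.445 - 1.96) = Φ(2.485) = 0.994.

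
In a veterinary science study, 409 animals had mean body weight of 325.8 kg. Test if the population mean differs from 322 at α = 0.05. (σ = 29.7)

z = (x̄ - μ₀)/(σ/√n) = (325.8 - 322)/(29.7/√409) = 2.588. Critical value: ±1.96. Since |2.588| > 1.96, Reject H₀.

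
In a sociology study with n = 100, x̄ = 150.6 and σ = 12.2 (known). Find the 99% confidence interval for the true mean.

CI = x̄ ± z*(σ/√n) = 150.6 ± 2.576(12.2/√100) = 150.6 ± 3.14 = (147.46, 153.74)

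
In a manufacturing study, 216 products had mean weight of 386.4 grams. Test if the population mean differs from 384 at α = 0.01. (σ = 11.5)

z = (x̄ - μ₀)/(σ/√n) = (386.4 - 384)/(11.5/√216) = 3.067. Critical value: ±2.576. Since |3.067| > 2.576, Reject H₀.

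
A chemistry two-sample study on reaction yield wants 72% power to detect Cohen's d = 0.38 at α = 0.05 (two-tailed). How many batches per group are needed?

z_{α/2} = 1.96, z_β = Φ⁻¹(0.72) = 0.583. For small effect (d = 0.38): n per group = 2(z_{α/2} + z_β)²/d² = 2(1.96 + 0.583)²/0.38² = 89.6 → 90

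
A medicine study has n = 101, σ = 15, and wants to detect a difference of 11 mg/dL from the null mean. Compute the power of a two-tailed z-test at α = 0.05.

SE = σ/√n = 15/√101 = 1.493. Non-centrality λ = d/SE = 11/1.493 = 7.37. Power ≈ Φ(λ - z_{α/2}) = Φ(7.37 - 1.96) = Φ(5.41) = 1.0.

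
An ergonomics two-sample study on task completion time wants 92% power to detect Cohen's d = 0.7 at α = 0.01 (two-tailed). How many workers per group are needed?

z_{α/2} = 2.576, z_β = Φ⁻¹(0.92) = 1.405. For medium effect (d = 0.7): n per group = 2(z_{α/2} + z_β)²/d² = 2(2.576 + 1.405)²/0.7² = 64.7 → 65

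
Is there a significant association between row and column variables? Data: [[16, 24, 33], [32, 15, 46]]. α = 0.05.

χ² = 7.245. df = 2, critical = 5.991. Reject H₀. Variables are dependent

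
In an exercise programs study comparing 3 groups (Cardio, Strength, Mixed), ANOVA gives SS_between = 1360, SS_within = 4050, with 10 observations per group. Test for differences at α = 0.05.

df_between = 2, df_within = 27. F = MS_between/MS_within = 680.0/150.0 = 4.533. F_crit ≈ 3.354. Reject H₀. At least one mean differs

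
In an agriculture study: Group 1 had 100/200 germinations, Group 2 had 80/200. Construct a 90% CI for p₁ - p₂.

p̂₁ = 0.5, p̂₂ = 0.4. Difference = 0.1. CI = (0.019, 0.181)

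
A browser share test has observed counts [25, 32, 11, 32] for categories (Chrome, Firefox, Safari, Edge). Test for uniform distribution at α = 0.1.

Expected = 25 each. χ² = Σ(O-E)²/E = 11.76. df = 3, critical value = 6.251. Reject H₀.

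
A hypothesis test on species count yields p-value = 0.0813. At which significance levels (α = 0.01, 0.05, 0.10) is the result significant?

p = 0.0813. Significant at: α = 0.1.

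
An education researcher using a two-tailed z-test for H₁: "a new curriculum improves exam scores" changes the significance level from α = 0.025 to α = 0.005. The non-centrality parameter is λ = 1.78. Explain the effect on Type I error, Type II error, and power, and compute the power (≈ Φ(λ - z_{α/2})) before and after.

Decreasing α from 0.025 to 0.005:
• Type I error rate decreases (α is the Type I rate by definition).
• Critical value moves from z_{α/2} = 2.241 to 2.807, so power = Φ(λ - z_{α/2}) goes from Φ(1.78 - 2.241) = 0.322 to Φ(1.78 - 2.807) = 0.152.
• Type II error rate β = 1 - power therefore increases (0.678 → 0.848).
Appropriate when false positives are costly — here, adopting a curriculum that gives no real benefit — disruption for nothing.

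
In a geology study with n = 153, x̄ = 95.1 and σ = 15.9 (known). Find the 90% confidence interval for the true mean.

CI = x̄ ± z*(σ/√n) = 95.1 ± 1.645(15.9/√153) = 95.1 ± 2.11 = (92.99, 97.21)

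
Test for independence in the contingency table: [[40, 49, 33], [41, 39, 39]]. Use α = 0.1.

χ² = 1.612. df = 2, critical = 4.605. Fail to reject H₀. No evidence of dependence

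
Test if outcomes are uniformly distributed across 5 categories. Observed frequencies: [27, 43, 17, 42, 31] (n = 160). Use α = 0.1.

Expected = 32 each. χ² = Σ(O-E)²/E = 14.75. df = 4, critical value = 7.779. Reject H₀.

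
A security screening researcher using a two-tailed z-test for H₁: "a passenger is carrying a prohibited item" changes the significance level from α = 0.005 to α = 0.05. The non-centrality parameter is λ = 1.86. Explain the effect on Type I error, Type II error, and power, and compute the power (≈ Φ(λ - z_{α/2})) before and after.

Increasing α from 0.005 to 0.05:
• Type I error rate increases (α is the Type I rate by definition).
• Critical value moves from z_{α/2} = 2.807 to 1.96, so power = Φ(λ - z_{α/2}) goes from Φ(1.86 - 2.807) = 0.172 to Φ(1.86 - 1.96) = 0.46.
• Type II error rate β = 1 - power therefore decreases (0.828 → 0.54).
Appropriate when false negatives are costly — here, letting a prohibited item through — security breach.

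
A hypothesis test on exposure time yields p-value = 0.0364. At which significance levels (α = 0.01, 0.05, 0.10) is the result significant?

p = 0.0364. Significant at: α = 0.05, 0.1.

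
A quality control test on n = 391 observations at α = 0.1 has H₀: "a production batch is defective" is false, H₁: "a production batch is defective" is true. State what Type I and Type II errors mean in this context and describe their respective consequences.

Type I (false positive): concluding that a production batch is defective when it is not — scrapping a good batch — wasted material and cost for no reason. Type II (false negative): failing to conclude that a production batch is defective when it is — shipping a defective batch — faulty products reach customers. Which is costlier depends on domain priorities and is a judgement call rather than a statistical fact.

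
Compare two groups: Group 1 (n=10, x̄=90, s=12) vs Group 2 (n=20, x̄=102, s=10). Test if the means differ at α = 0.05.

Pooled sp = 10.68. t = -2.9, df = 28. Critical t = ±2.048. Reject H₀.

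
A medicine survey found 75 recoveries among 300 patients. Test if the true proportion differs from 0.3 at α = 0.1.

p̂ = 0.25, p₀ = 0.3. z = (p̂ - p₀)/√(p₀(1-p₀)/n) = -1.89. Critical: ±1.645. Reject H₀.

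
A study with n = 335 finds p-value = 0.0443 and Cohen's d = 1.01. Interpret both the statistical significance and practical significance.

Statistically significant (p = 0.0443 < 0.05). Cohen's d = 1.01 indicates a large effect size. Both statistical and practical significance should be considered.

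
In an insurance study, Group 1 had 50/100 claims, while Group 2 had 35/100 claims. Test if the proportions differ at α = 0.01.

p̂₁ = 0.5, p̂₂ = 0.35, pooled p̂ = 0.425. z = 2.146. Critical: ±2.576. Fail to reject H₀.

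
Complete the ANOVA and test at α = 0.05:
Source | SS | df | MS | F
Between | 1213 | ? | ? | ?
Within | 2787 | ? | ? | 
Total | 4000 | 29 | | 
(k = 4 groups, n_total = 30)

df_between = 3, df_within = 26. MS_between = 404.33, MS_within = 107.19. F = 3.772, F_crit ≈ 2.975. Reject H₀.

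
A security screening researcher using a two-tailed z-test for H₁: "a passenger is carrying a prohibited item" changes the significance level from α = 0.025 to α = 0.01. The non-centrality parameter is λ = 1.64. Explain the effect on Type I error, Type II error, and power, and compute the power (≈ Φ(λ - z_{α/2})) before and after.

Decreasing α from 0.025 to 0.01:
• Type I error rate decreases (α is the Type I rate by definition).
• Critical value moves from z_{α/2} = 2.241 to 2.576, so power = Φ(λ - z_{α/2}) goes from Φ(1.64 - 2.241) = 0.274 to Φ(1.64 - 2.576) = 0.175.
• Type II error rate β = 1 - power therefore increases (0.726 → 0.825).
Appropriate when false positives are costly — here, detaining an innocent passenger — delay and inconvenience.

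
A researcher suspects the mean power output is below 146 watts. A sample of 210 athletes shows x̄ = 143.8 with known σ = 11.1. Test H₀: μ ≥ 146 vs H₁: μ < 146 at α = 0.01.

z = -2.872. Critical value: -2.33. Reject H₀.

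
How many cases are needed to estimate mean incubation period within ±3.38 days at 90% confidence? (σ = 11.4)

n = (z*σ/E)² = (1.645×11.4/3.38)² = 30.8 → n = 31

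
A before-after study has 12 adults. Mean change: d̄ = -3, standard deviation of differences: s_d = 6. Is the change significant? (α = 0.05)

t = d̄/(s_d/√n) = -3/(6/√12) = -1.732. df = 11, critical t = ±2.201. Fail to reject H₀.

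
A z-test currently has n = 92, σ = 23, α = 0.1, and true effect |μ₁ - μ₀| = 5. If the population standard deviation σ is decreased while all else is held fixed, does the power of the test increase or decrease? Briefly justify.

Power increases: a smaller σ shrinks the standard error σ/√n, moving the sampling distribution under H₁ further from the critical value.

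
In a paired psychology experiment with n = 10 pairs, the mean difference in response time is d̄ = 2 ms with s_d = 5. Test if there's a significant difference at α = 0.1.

t = d̄/(s_d/√n) = 2/(5/√10) = 1.265. df = 9, critical t = ±1.833. Fail to reject H₀.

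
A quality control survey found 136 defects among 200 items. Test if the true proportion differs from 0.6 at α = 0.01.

p̂ = 0.68, p₀ = 0.6. z = (p̂ - p₀)/√(p₀(1-p₀)/n) = 2.309. Critical: ±2.576. Fail to reject H₀.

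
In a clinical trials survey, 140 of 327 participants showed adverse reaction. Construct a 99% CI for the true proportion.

p̂ = 0.428. CI = p̂ ± z*√(p̂(1-p̂)/n) = (0.358, 0.499)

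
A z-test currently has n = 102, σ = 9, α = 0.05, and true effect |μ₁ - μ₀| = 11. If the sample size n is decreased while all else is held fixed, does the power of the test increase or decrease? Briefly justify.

Power decreases: a smaller n inflates the standard error σ/√n, pulling the sampling distribution under H₁ back toward the critical value.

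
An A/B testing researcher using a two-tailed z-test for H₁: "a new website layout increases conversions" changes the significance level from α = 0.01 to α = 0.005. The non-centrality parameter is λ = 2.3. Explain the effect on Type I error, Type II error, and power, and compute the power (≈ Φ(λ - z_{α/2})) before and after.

Decreasing α from 0.01 to 0.005:
• Type I error rate decreases (α is the Type I rate by definition).
• Critical value moves from z_{α/2} = 2.576 to 2.807, so power = Φ(λ - z_{α/2}) goes from Φ(2.3 - 2.576) = 0.391 to Φ(2.3 - 2.807) = 0.306.
• Type II error rate β = 1 - power therefore increases (0.609 → 0.694).
Appropriate when false positives are costly — here, rolling out a layout that doesn't actually help — wasted engineering effort.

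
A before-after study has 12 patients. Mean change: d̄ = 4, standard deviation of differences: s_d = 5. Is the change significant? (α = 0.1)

t = d̄/(s_d/√n) = 4/(5/√12) = 2.771. df = 11, critical t = ±1.796. Reject H₀.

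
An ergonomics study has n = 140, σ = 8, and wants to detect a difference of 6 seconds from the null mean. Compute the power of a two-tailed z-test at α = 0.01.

SE = σ/√n = 8/√140 = 0.676. Non-centrality λ = d/SE = 6/0.676 = 8.874. Power ≈ Φ(λ - z_{α/2}) = Φ(8.874 - 2.576) = Φ(6.298) = 1.0.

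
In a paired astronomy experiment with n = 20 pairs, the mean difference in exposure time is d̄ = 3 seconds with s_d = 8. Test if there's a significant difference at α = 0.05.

t = d̄/(s_d/√n) = 3/(8/√20) = 1.677. df = 19, critical t = ±2.093. Fail to reject H₀.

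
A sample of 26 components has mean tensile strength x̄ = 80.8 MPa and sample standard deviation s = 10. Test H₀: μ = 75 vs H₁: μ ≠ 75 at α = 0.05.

t = (x̄ - μ₀)/(s/√n) = (80.8 - 75)/(10/√26) = 2.957. df = 25, critical t = ±2.06. Reject H₀.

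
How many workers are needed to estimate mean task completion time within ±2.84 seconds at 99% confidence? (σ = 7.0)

n = (z*σ/E)² = (2.576×7.0/2.84)² = 40.3 → n = 41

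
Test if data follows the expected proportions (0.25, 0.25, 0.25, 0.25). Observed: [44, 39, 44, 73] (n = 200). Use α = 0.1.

Expected: [50.0, 50.0, 50.0, 50.0]. χ² = 14.44. df = 3, critical = 6.251. Reject H₀.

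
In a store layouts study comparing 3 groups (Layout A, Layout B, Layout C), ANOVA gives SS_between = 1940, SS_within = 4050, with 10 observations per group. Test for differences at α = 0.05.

df_between = 2, df_within = 27. F = MS_between/MS_within = 970.0/150.0 = 6.467. F_crit ≈ 3.354. Reject H₀. At least one mean differs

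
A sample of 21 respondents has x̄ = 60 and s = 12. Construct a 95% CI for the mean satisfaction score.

CI = x̄ ± t*(s/√n) = 60 ± 2.086(12/√21) = (54.54, 65.46)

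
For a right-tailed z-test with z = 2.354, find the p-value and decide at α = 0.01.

p = P(Z > 2.354) = 1 - Φ(2.354) ≈ 0.0093. Since p < 0.01, reject H₀ (significant) at α = 0.01.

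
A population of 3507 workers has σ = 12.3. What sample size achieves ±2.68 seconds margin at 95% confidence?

Without FPC: n₀ = (1.96×12.3/2.68)² = 80.919. With FPC: n = n₀N/(n₀+N-1) = 79.1 → n = 80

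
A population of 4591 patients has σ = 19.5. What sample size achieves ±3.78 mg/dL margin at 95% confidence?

Without FPC: n₀ = (1.96×19.5/3.78)² = 102.235. With FPC: n = n₀N/(n₀+N-1) = 100.03 → n = 101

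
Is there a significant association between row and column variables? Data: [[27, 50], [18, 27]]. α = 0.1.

χ² = 0.297. df = 1, critical = 2.706. Fail to reject H₀. No evidence of dependence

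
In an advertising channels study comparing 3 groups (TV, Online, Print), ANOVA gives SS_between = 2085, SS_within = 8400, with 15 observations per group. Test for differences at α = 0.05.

df_between = 2, df_within = 42. F = MS_between/MS_within = 1042.5/200.0 = 5.213. F_crit ≈ 3.22. Reject H₀. At least one mean differs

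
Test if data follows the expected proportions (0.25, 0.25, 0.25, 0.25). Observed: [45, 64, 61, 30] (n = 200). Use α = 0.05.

Expected: [50.0, 50.0, 50.0, 50.0]. χ² = 14.84. df = 3, critical = 7.815. Reject H₀.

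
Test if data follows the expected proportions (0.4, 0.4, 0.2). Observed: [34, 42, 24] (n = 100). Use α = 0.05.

Expected: [40.0, 40.0, 20.0]. χ² = 1.8. df = 2, critical = 5.991. Fail to reject H₀.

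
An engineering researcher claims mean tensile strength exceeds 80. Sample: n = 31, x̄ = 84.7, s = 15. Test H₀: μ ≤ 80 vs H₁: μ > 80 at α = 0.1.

t = (84.7 - 80)/(15/√31) = 1.745, df = 30. Critical t = 1.31. Reject H₀.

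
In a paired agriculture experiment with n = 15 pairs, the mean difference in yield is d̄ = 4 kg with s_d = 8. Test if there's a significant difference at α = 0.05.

t = d̄/(s_d/√n) = 4/(8/√15) = 1.936. df = 14, critical t = ±2.145. Fail to reject H₀.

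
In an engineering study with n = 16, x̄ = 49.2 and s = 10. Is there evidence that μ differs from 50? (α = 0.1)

t = (x̄ - μ₀)/(s/√n) = (49.2 - 50)/(10/√16) = -0.32. df = 15, critical t = ±1.753. Fail to reject H₀.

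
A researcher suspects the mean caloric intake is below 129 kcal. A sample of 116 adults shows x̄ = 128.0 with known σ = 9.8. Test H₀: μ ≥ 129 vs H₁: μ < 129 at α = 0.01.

z = -1.099. Critical value: -2.33. Fail to reject H₀.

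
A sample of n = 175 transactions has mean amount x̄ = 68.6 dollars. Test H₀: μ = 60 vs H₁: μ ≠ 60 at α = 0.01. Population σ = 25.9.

z = (x̄ - μ₀)/(σ/√n) = (68.6 - 60)/(25.9/√175) = 4.393. Critical value: ±2.576. Since |4.393| > 2.576, Reject H₀.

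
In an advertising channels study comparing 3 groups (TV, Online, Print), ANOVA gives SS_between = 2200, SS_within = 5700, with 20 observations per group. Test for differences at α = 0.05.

df_between = 2, df_within = 57. F = MS_between/MS_within = 1100.0/100.0 = 11.0. F_crit ≈ 3.159. Reject H₀. At least one mean differs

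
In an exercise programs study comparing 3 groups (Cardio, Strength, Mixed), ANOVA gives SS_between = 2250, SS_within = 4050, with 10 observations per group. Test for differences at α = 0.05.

df_between = 2, df_within = 27. F = MS_between/MS_within = 1125.0/150.0 = 7.5. F_crit ≈ 3.354. Reject H₀. At least one mean differs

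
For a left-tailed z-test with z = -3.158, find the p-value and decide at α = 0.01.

p = P(Z < -3.158) = Φ(-3.158) ≈ 0.0008. Since p < 0.01, reject H₀ (significant) at α = 0.01.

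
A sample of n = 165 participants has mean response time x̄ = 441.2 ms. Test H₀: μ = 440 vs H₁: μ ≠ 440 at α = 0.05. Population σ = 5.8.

z = (x̄ - μ₀)/(σ/√n) = (441.2 - 440)/(5.8/√165) = 2.658. Critical value: ±1.96. Since |2.658| > 1.96, Reject H₀.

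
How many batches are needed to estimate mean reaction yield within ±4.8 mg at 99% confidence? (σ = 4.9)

n = (z*σ/E)² = (2.576×4.9/4.8)² = 6.9 → n = 7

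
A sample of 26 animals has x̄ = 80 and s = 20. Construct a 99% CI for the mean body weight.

CI = x̄ ± t*(s/√n) = 80 ± 2.787(20/√26) = (69.07, 90.93)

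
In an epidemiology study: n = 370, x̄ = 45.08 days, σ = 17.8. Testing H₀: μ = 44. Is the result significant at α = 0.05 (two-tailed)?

z = (45.08 - 44)/(17.8/√370) = 1.167. Since |z| ≤ 1.96, not significant at α = 0.05.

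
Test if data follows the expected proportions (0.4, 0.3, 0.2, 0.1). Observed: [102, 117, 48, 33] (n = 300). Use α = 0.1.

Expected: [120.0, 90.0, 60.0, 30.0]. χ² = 13.5. df = 3, critical = 6.251. Reject H₀.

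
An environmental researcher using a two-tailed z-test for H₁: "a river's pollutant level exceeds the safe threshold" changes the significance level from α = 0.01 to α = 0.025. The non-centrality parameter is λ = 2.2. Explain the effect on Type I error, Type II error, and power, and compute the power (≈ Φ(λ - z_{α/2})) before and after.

Increasing α from 0.01 to 0.025:
• Type I error rate increases (α is the Type I rate by definition).
• Critical value moves from z_{α/2} = 2.576 to 2.241, so power = Φ(λ - z_{α/2}) goes from Φ(2.2 - 2.576) = 0.353 to Φ(2.2 - 2.241) = 0.484.
• Type II error rate β = 1 - power therefore decreases (0.647 → 0.516).
Appropriate when false negatives are costly — here, allowing unsafe pollution to continue.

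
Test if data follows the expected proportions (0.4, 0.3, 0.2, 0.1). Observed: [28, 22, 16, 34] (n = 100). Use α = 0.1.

Expected: [40.0, 30.0, 20.0, 10.0]. χ² = 64.133. df = 3, critical = 6.251. Reject H₀.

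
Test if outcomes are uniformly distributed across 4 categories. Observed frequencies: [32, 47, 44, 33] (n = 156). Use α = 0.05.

Expected = 39 each. χ² = Σ(O-E)²/E = 4.462. df = 3, critical value = 7.815. Fail to reject H₀.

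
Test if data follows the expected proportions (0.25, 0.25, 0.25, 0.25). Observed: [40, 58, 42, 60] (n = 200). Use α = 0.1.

Expected: [50.0, 50.0, 50.0, 50.0]. χ² = 6.56. df = 3, critical = 6.251. Reject H₀.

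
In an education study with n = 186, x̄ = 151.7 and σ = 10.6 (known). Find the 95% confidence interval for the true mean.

CI = x̄ ± z*(σ/√n) = 151.7 ± 1.96(10.6/√186) = 151.7 ± 1.52 = (150.18, 153.22)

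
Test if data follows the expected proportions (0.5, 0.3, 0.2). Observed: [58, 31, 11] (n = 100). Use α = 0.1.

Expected: [50.0, 30.0, 20.0]. χ² = 5.363. df = 2, critical = 4.605. Reject H₀.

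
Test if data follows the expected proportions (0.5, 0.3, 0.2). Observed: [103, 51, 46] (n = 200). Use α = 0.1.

Expected: [100.0, 60.0, 40.0]. χ² = 2.34. df = 2, critical = 4.605. Fail to reject H₀.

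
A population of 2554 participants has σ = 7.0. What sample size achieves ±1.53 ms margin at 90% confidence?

Without FPC: n₀ = (1.645×7.0/1.53)² = 56.643. With FPC: n = n₀N/(n₀+N-1) = 55.4 → n = 56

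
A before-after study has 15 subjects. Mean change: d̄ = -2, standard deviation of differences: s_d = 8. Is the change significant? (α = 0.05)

t = d̄/(s_d/√n) = -2/(8/√15) = -0.968. df = 14, critical t = ±2.145. Fail to reject H₀.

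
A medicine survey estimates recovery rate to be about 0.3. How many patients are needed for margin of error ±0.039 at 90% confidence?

n = z²p(1-p)/E² = 1.645²×0.3×0.7/0.039² = 373.6 → n = 374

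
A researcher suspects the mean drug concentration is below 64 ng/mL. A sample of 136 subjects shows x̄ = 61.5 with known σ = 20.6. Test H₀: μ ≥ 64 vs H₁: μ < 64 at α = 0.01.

z = -1.415. Critical value: -2.33. Fail to reject H₀.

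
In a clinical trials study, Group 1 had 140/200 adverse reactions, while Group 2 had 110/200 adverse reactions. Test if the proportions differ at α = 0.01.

p̂₁ = 0.7, p̂₂ = 0.55, pooled p̂ = 0.625. z = 3.098. Critical: ±2.576. Reject H₀.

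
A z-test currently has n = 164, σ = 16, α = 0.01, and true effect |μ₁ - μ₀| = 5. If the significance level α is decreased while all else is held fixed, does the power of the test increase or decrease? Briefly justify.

Power decreases: a smaller α raises the critical value, so less of the H₁ sampling distribution falls in the rejection region.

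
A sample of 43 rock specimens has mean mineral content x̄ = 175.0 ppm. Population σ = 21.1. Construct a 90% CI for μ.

CI = x̄ ± z*(σ/√n) = 175.0 ± 1.645(21.1/√43) = 175.0 ± 5.29 = (169.71, 180.29)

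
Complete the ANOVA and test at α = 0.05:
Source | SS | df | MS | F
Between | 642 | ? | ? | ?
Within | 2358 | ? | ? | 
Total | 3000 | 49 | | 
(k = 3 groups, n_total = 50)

df_between = 2, df_within = 47. MS_between = 321.0, MS_within = 50.17. F = 6.398, F_crit ≈ 3.195. Reject H₀.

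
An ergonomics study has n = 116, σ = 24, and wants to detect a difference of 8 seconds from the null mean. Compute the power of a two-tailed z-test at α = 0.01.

SE = σ/√n = 24/√116 = 2.228. Non-centrality λ = d/SE = 8/2.228 = 3.59. Power ≈ Φ(λ - z_{α/2}) = Φ(3.59 - 2.576) = Φ(1.014) = 0.845.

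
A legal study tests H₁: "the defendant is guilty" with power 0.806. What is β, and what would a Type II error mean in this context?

β = 1 - power = 1 - 0.806 = 0.194. A Type II error is failing to reject H₀ when H₀ is false (false negative) — here, failing to conclude that the defendant is guilty when in fact it is true. Consequence: acquitting a guilty person.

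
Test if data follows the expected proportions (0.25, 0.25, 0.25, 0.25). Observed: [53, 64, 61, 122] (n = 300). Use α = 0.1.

Expected: [75.0, 75.0, 75.0, 75.0]. χ² = 40.133. df = 3, critical = 6.251. Reject H₀.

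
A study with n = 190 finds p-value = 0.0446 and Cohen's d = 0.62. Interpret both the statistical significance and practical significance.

Statistically significant (p = 0.0446 < 0.05). Cohen's d = 0.62 indicates a medium effect size. Both statistical and practical significance should be considered.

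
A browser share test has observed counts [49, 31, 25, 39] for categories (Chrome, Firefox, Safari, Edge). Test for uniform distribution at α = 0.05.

Expected = 36 each. χ² = Σ(O-E)²/E = 9.0. df = 3, critical value = 7.815. Reject H₀.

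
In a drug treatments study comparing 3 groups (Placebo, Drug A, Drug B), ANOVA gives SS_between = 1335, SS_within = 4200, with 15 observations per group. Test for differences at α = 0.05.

df_between = 2, df_within = 42. F = MS_between/MS_within = 667.5/100.0 = 6.675. F_crit ≈ 3.22. Reject H₀. At least one mean differs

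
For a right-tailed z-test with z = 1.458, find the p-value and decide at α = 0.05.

p = P(Z > 1.458) = 1 - Φ(1.458) ≈ 0.0724. Since p ≥ 0.05, fail to reject H₀ (not significant) at α = 0.05.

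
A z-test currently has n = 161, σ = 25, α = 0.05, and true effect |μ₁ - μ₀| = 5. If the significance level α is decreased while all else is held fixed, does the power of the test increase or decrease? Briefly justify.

Power decreases: a smaller α raises the critical value, so less of the H₁ sampling distribution falls in the rejection region.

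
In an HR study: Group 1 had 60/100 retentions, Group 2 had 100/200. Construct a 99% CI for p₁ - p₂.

p̂₁ = 0.6, p̂₂ = 0.5. Difference = 0.1. CI = (-0.056, 0.256)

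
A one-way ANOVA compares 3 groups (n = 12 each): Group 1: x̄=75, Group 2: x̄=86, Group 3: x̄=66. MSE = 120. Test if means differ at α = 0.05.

Grand mean = 75.67. SS_between = 2408.0, MS_between = 1204.0. F = 10.033, F_crit ≈ 3.285. Reject H₀.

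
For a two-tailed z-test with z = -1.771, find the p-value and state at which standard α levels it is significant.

p = 2·P(Z > |-1.771|) = 2·(1 - Φ(1.771)) ≈ 0.0766. Significant at α = 0.1.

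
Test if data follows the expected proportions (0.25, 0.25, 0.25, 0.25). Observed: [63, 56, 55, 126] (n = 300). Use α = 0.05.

Expected: [75.0, 75.0, 75.0, 75.0]. χ² = 46.747. df = 3, critical = 7.815. Reject H₀.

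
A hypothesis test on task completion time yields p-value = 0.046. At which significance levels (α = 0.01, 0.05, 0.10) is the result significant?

p = 0.046. Significant at: α = 0.05, 0.1.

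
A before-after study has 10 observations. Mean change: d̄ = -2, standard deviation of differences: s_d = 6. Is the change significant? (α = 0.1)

t = d̄/(s_d/√n) = -2/(6/√10) = -1.054. df = 9, critical t = ±1.833. Fail to reject H₀.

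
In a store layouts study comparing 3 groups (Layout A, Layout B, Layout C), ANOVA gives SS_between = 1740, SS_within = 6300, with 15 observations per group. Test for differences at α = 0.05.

df_between = 2, df_within = 42. F = MS_between/MS_within = 870.0/150.0 = 5.8. F_crit ≈ 3.22. Reject H₀. At least one mean differs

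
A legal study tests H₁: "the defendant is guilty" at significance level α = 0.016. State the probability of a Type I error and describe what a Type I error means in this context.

P(Type I error) = α = 0.016. A Type I error is rejecting H₀ when H₀ is actually true (false positive) — here, concluding that the defendant is guilty when in fact this is not the case. Consequence: convicting an innocent person.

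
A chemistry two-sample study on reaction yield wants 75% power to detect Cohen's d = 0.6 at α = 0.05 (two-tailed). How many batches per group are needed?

z_{α/2} = 1.96, z_β = Φ⁻¹(0.75) = 0.674. For medium effect (d = 0.6): n per group = 2(z_{α/2} + z_β)²/d² = 2(1.96 + 0.674)²/0.6² = 38.5 → 39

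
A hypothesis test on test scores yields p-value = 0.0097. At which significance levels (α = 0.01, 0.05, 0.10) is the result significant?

p = 0.0097. Significant at: α = 0.01, 0.05, 0.1.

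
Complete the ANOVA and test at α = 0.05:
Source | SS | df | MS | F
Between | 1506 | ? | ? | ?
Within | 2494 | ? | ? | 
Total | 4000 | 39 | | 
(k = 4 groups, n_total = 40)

df_between = 3, df_within = 36. MS_between = 502.0, MS_within = 69.28. F = 7.246, F_crit ≈ 2.866. Reject H₀.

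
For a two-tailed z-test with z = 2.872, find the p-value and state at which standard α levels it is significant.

p = 2·P(Z > |2.872|) = 2·(1 - Φ(2.872)) ≈ 0.0041. Significant at α = 0.1; Significant at α = 0.05; Significant at α = 0.01.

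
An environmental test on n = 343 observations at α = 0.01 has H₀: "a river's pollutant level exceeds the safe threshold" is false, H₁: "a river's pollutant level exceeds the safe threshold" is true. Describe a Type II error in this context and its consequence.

Type II error: failing to reject H₀ when it is false — concluding that a river's pollutant level exceeds the safe threshold is not supported when in fact it is. Consequence: allowing unsafe pollution to continue.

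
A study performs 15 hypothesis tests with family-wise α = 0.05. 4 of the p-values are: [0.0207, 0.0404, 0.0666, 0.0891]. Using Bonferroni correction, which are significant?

Bonferroni α = 0.05/15 = 0.00333. None of the given p-values are significant.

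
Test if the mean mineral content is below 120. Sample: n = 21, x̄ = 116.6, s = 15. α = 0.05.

t = (116.6 - 120)/(15/√21) = -1.039, df = 20. Critical t = -1.725. Fail to reject H₀.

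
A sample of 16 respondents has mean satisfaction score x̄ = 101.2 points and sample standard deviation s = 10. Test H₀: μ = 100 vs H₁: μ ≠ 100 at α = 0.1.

t = (x̄ - μ₀)/(s/√n) = (101.2 - 100)/(10/√16) = 0.48. df = 15, critical t = ±1.753. Fail to reject H₀.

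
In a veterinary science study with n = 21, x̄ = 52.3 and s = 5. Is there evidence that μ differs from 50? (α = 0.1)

t = (x̄ - μ₀)/(s/√n) = (52.3 - 50)/(5/√21) = 2.108. df = 20, critical t = ±1.725. Reject H₀.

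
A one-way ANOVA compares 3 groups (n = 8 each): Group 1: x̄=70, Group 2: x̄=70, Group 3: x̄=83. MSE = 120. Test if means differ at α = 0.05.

Grand mean = 74.33. SS_between = 901.33, MS_between = 450.67. F = 3.756, F_crit ≈ 3.467. Reject H₀.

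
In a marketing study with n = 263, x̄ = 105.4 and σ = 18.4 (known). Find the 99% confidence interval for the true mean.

CI = x̄ ± z*(σ/√n) = 105.4 ± 2.576(18.4/√263) = 105.4 ± 2.92 = (102.48, 108.32)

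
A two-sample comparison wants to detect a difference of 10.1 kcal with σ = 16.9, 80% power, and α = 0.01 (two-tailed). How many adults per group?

n per group = 2(z_α/2 + z_β)²σ²/d² = 2×(2.576 + 0.84)²×16.9²/10.1² = 65.3 → n = 66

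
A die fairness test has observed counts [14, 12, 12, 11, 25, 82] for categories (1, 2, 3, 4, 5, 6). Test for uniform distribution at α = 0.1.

Expected = 26 each. χ² = Σ(O-E)²/E = 149.923. df = 5, critical value = 9.236. Reject H₀.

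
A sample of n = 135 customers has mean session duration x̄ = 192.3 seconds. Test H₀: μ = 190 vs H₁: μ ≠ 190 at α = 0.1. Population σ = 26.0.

z = (x̄ - μ₀)/(σ/√n) = (192.3 - 190)/(26.0/√135) = 1.028. Critical value: ±1.645. Since |1.028| ≤ 1.645, Fail to reject H₀.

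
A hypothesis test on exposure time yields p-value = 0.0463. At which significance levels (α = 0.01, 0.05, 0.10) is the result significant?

p = 0.0463. Significant at: α = 0.05, 0.1.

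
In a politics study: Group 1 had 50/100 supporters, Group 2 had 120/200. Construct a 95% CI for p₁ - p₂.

p̂₁ = 0.5, p̂₂ = 0.6. Difference = -0.1. CI = (-0.219, 0.019)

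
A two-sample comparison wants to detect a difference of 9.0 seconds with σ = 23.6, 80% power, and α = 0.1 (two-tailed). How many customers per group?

n per group = 2(z_α/2 + z_β)²σ²/d² = 2×(1.645 + 0.84)²×23.6²/9.0² = 84.9 → n = 85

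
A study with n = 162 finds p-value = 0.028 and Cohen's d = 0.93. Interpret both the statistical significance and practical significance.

Statistically significant (p = 0.028 < 0.05). Cohen's d = 0.93 indicates a large effect size. Both statistical and practical significance should be considered.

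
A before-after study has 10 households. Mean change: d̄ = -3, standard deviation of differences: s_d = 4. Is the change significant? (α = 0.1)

t = d̄/(s_d/√n) = -3/(4/√10) = -2.372. df = 9, critical t = ±1.833. Reject H₀.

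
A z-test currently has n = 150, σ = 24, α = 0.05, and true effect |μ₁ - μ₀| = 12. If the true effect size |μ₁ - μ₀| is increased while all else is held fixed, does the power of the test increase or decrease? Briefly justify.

Power increases: a larger true effect increases the non-centrality λ = |μ₁ - μ₀|/(σ/√n).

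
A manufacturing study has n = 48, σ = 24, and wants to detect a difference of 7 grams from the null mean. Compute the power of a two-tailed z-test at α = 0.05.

SE = σ/√n = 24/√48 = 3.464. Non-centrality λ = d/SE = 7/3.464 = 2.021. Power ≈ Φ(λ - z_{α/2}) = Φ(2.021 - 1.96) = Φ(0.061) = 0.524.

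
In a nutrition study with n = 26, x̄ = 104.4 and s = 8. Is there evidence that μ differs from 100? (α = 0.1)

t = (x̄ - μ₀)/(s/√n) = (104.4 - 100)/(8/√26) = 2.804. df = 25, critical t = ±1.708. Reject H₀.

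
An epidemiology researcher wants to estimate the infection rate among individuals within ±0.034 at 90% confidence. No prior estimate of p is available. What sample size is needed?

Conservative approach: use p = 0.5 (maximizes p(1-p) = 0.25). n = z²(0.25)/E² = 1.645²×0.25/0.034² = 585.2 → n = 586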